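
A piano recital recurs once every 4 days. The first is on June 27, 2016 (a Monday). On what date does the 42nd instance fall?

December 8, 2016

The 42nd occurrence is 41 intervals after the first: 41 × 4 = 164 days after June 27, 2016.
June has 30 days — 3 days to the end of June leaves 161.
July has 31 days (130 left).
August has 31 days (99 left).
September has 30 days (69 left).
October has 31 days (38 left).
November has 30 days (8 left).
8 days into December → December 8, 2016.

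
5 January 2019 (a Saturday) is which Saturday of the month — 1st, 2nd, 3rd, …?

Day 5 falls in week ⌈5/7⌉ of the month.
Days 1–7 hold the 1st Saturday, 8–14 the 2nd, 15–21 the 3rd, 22–28 the 4th, 29–31 the 5th.
5 is in the range for the 1st.

1st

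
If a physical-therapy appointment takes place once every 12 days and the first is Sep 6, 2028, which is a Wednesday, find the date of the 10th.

Dec 23, 2028

The 10th occurrence is 9 intervals after the first: 9 × 12 = 108 days after Sep 6, 2028.
Sep has 30 days — 24 days to the end of Sep leaves 84.
Oct has 31 days (53 left).
Nov has 30 days (23 left).
23 days into Dec → Dec 23, 2028.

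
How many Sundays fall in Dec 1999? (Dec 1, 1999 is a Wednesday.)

Dec 1, 1999 is a Wednesday; the first Sunday on or after it is Dec 5, 1999 (4 days later).
From Dec 5, 1999 to Dec 31, 1999 is 31 − 5 = 26 days.
26 ÷ 7 = 3 full weeks with remainder 5, so 3 more Sundays after the first → 4.

4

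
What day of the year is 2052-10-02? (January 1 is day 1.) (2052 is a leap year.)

276

Days in months before October: 31 + 29 + 31 + 30 + 31 + 30 + 31 + 31 + 30 = 274.
Plus 2 days into October → day 276.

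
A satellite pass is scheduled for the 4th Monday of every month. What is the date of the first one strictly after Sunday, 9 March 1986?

24 March 1986

March 1986 starts on a Saturday; its first Monday is the 3rd, so the 4th Monday is the 24th — 24 March 1986.
24 March 1986 is after 9 March 1986, so that is the next one.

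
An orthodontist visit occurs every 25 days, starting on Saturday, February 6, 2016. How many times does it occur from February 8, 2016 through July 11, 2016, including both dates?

6

Occurrences land 25·i days after February 6, 2016 for i = 0, 1, 2, …
February 8, 2016 is 2 days after the start; 2 ÷ 25 = 0 remainder 2; since the remainder is 2, round up to i = 1. First occurrence in the window: #2 on March 2, 2016 (1×25 = 25 days in).
July 11, 2016 is 156 days after the start; 156 ÷ 25 = 6 remainder 6. Last occurrence in the window: #7 on July 5, 2016.
Occurrences #2 through #7: 6 in total.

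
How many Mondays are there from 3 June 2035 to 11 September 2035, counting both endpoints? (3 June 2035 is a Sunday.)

3 June 2035 is a Sunday; the first Monday on or after it is 4 June 2035 (1 day later).
From 4 June 2035 to 11 September 2035: 26 + 31 + 31 + 11 = 99 days (rest of June, July, August, September).
99 ÷ 7 = 14 full weeks with remainder 1, so 14 more Mondays after the first → 15.

15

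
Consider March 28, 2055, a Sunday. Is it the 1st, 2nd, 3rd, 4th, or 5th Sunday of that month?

Day 28 falls in week ⌈28/7⌉ of the month.
Days 1–7 hold the 1st Sunday, 8–14 the 2nd, 15–21 the 3rd, 22–28 the 4th, 29–31 the 5th.
28 is in the range for the 4th.

4th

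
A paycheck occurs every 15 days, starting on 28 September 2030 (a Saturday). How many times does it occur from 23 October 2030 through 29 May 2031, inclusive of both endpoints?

Occurrences land 15·i days after 28 September 2030 for i = 0, 1, 2, …
23 October 2030 is 25 days after the start; 25 ÷ 15 = 1 remainder 10; since the remainder is 10, round up to i = 2. First occurrence in the window: #3 on 28 October 2030 (2×15 = 30 days in).
29 May 2031 is 243 days after the start; 243 ÷ 15 = 16 remainder 3. Last occurrence in the window: #17 on 26 May 2031.
Occurrences #3 through #17: 15 in total.

15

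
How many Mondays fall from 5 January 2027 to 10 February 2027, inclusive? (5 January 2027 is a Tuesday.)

5

5 January 2027 is a Tuesday; the first Monday on or after it is 11 January 2027 (6 days later).
From 11 January 2027 to 10 February 2027: 20 + 10 = 30 days (rest of January, February).
30 ÷ 7 = 4 full weeks with remainder 2, so 4 more Mondays after the first → 5.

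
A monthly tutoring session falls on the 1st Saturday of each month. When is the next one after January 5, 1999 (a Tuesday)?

February 6, 1999

January 1999 starts on a Friday, so its 1st Saturday is January 2, 1999 (1 day in).
That is not after January 5, 1999, so look at February 1999.
February 1999 starts on a Monday, so its 1st Saturday is February 6, 1999 (5 days in).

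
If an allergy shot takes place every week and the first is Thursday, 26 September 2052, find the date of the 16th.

9 January 2053

The 16th occurrence is 15 intervals after the first: 15 × 7 = 105 days after 26 September 2052.
September has 30 days — 4 days to the end of September leaves 101.
October has 31 days (70 left).
November has 30 days (40 left).
December has 31 days (9 left).
9 days into January → 9 January 2053.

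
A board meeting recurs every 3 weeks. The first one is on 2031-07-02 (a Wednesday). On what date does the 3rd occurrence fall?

The 3rd occurrence is 2 intervals after the first: 2 × 21 = 42 days after 2031-07-02.
July has 31 days — 29 days to the end of July leaves 13.
13 days into August → 2031-08-13.

2031-08-13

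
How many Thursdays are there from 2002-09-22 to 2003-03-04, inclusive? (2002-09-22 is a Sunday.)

23

2002-09-22 is a Sunday; the first Thursday on or after it is 2002-09-26 (4 days later).
From 2002-09-26 to 2003-03-04: 4 + 31 + 30 + 31 + 31 + 28 + 4 = 159 days (rest of September, October, November, December, January, February, March).
159 ÷ 7 = 22 full weeks with remainder 5, so 22 more Thursdays after the first → 23.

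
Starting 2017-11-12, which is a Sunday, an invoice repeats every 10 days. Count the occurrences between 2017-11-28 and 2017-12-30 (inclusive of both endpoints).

3

Occurrences land 10·i days after 2017-11-12 for i = 0, 1, 2, …
2017-11-28 is 16 days after the start; 16 ÷ 10 = 1 remainder 6; since the remainder is 6, round up to i = 2. First occurrence in the window: #3 on 2017-12-02 (2×10 = 20 days in).
2017-12-30 is 48 days after the start; 48 ÷ 10 = 4 remainder 8. Last occurrence in the window: #5 on 2017-12-22.
Occurrences #3 through #5: 3 in total.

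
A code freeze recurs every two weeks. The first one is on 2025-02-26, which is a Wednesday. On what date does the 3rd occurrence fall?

2025-03-26

The 3rd occurrence is 2 intervals after the first: 2 × 14 = 28 days after 2025-02-26.
February has 28 days — 2 days to the end of February leaves 26.
26 days into March → 2025-03-26.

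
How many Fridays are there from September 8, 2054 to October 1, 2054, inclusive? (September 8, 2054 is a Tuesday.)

September 8, 2054 is a Tuesday; the first Friday on or after it is September 11, 2054 (3 days later).
From September 11, 2054 to October 1, 2054: 19 + 1 = 20 days (rest of September, October).
20 ÷ 7 = 2 full weeks with remainder 6, so 2 more Fridays after the first → 3.

3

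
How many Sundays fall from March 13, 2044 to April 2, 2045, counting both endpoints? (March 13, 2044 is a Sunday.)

56

March 13, 2044 is a Sunday; the first Sunday on or after it is March 13, 2044.
From March 13, 2044 to April 2, 2045: 293 + 92 = 385 days (rest of 2044, to April 2, 2045 in 2045).
385 ÷ 7 = 55 full weeks with remainder 0, so 55 more Sundays after the first → 56.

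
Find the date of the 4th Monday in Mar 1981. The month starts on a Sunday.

Mar 23, 1981

Mar 1981 begins on a Sunday, so the first Monday is Mar 2 (1 day later).
The 4th Monday is 3 weeks later: 2 + 21 = 23.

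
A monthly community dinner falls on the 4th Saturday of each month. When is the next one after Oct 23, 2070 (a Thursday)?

Oct 2070 starts on a Wednesday; its first Saturday is the 4th, so the 4th Saturday is the 25th — Oct 25, 2070.
Oct 25, 2070 is after Oct 23, 2070, so that is the next one.

Oct 25, 2070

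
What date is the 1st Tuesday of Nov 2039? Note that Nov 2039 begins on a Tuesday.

Nov 1, 2039

Nov 2039 begins on a Tuesday, so the first Tuesday is Nov 1.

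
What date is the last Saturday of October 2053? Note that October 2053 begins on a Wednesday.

October 25, 2053

October 2053 begins on a Wednesday, so the first Saturday is October 4 (3 days later).
October 2053 has 31 days. Adding weeks: 4, 11, 18, 25 — the last one ≤ 31 is the 25th.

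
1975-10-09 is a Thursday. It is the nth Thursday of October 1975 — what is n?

2nd

Day 9 falls in week ⌈9/7⌉ of the month.
Days 1–7 hold the 1st Thursday, 8–14 the 2nd, 15–21 the 3rd, 22–28 the 4th, 29–31 the 5th.
9 is in the range for the 2nd.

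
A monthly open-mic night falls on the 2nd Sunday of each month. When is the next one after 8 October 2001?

October 2001 starts on a Monday; its first Sunday is the 7th, so the 2nd Sunday is the 14th — 14 October 2001.
14 October 2001 is after 8 October 2001, so that is the next one.

14 October 2001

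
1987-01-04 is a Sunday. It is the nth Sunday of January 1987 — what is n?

Day 4 falls in week ⌈4/7⌉ of the month.
Days 1–7 hold the 1st Sunday, 8–14 the 2nd, 15–21 the 3rd, 22–28 the 4th, 29–31 the 5th.
4 is in the range for the 1st.

1st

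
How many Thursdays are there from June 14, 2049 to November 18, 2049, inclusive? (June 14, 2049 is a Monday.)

23

June 14, 2049 is a Monday; the first Thursday on or after it is June 17, 2049 (3 days later).
From June 17, 2049 to November 18, 2049: 13 + 31 + 31 + 30 + 31 + 18 = 154 days (rest of June, July, August, September, October, November).
154 ÷ 7 = 22 full weeks with remainder 0, so 22 more Thursdays after the first → 23.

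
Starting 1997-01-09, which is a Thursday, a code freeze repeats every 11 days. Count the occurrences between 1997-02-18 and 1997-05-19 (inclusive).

8

Occurrences land 11·i days after 1997-01-09 for i = 0, 1, 2, …
1997-02-18 is 40 days after the start; 40 ÷ 11 = 3 remainder 7; since the remainder is 7, round up to i = 4. First occurrence in the window: #5 on 1997-02-22 (4×11 = 44 days in).
1997-05-19 is 130 days after the start; 130 ÷ 11 = 11 remainder 9. Last occurrence in the window: #12 on 1997-05-10.
Occurrences #5 through #12: 8 in total.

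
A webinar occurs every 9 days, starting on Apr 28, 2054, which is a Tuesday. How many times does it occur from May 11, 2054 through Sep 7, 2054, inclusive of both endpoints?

Occurrences land 9·i days after Apr 28, 2054 for i = 0, 1, 2, …
May 11, 2054 is 13 days after the start; 13 ÷ 9 = 1 remainder 4; since the remainder is 4, round up to i = 2. First occurrence in the window: #3 on May 16, 2054 (2×9 = 18 days in).
Sep 7, 2054 is 132 days after the start; 132 ÷ 9 = 14 remainder 6. Last occurrence in the window: #15 on Sep 1, 2054.
Occurrences #3 through #15: 13 in total.

13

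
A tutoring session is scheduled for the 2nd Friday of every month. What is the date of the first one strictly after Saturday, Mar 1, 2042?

Mar 14, 2042

Mar 2042 starts on a Saturday; its first Friday is the 7th, so the 2nd Friday is the 14th — Mar 14, 2042.
Mar 14, 2042 is after Mar 1, 2042, so that is the next one.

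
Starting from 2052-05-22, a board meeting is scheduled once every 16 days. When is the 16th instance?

The 16th occurrence is 15 intervals after the first: 15 × 16 = 240 days after 2052-05-22.
May has 31 days — 9 days to the end of May leaves 231.
June has 30 days (201 left).
July has 31 days (170 left).
August has 31 days (139 left).
September has 30 days (109 left).
October has 31 days (78 left).
November has 30 days (48 left).
December has 31 days (17 left).
17 days into January → 2053-01-17.

2053-01-17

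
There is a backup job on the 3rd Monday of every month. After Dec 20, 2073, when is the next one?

Jan 15, 2074

Dec 2073 starts on a Friday; its first Monday is the 4th, so the 3rd Monday is the 18th — Dec 18, 2073.
That is not after Dec 20, 2073, so look at Jan 2074.
Jan 2074 starts on a Monday; its first Monday is the 1st, so the 3rd Monday is the 15th — Jan 15, 2074.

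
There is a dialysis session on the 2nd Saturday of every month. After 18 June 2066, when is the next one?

June 2066 starts on a Tuesday; its first Saturday is the 5th, so the 2nd Saturday is the 12th — 12 June 2066.
That is not after 18 June 2066, so look at July 2066.
July 2066 starts on a Thursday; its first Saturday is the 3rd, so the 2nd Saturday is the 10th — 10 July 2066.

10 July 2066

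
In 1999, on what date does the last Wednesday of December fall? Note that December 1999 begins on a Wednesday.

December 1999 begins on a Wednesday, so the first Wednesday is December 1.
December 1999 has 31 days. Adding weeks: 1, 8, 15, 22, 29 — the last one ≤ 31 is the 29th.

December 29, 1999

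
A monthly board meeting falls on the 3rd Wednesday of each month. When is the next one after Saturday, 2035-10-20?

2035-11-21

October 2035 starts on a Monday; its first Wednesday is the 3rd, so the 3rd Wednesday is the 17th — 2035-10-17.
That is not after 2035-10-20, so look at November 2035.
November 2035 starts on a Thursday; its first Wednesday is the 7th, so the 3rd Wednesday is the 21st — 2035-11-21.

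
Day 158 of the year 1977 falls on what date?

June 7, 1977

January has 31 days (158 − 31 = 127 remain).
February has 28 days (127 − 28 = 99 remain).
March has 31 days (99 − 31 = 68 remain).
April has 30 days (68 − 30 = 38 remain).
May has 31 days (38 − 31 = 7 remain).
7 into June → June 7.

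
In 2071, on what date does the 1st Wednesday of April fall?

The first Wednesday of April 2071 is April 1.

1 April 2071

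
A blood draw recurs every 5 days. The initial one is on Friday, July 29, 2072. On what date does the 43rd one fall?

The 43rd occurrence is 42 intervals after the first: 42 × 5 = 210 days after July 29, 2072.
July has 31 days — 2 days to the end of July leaves 208.
August has 31 days (177 left).
September has 30 days (147 left).
October has 31 days (116 left).
November has 30 days (86 left).
December has 31 days (55 left).
January has 31 days (24 left).
24 days into February → February 24, 2073.

February 24, 2073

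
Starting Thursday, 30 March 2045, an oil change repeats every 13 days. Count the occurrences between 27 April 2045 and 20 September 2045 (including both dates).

Occurrences land 13·i days after 30 March 2045 for i = 0, 1, 2, …
27 April 2045 is 28 days after the start; 28 ÷ 13 = 2 remainder 2; since the remainder is 2, round up to i = 3. First occurrence in the window: #4 on 8 May 2045 (3×13 = 39 days in).
20 September 2045 is 174 days after the start; 174 ÷ 13 = 13 remainder 5. Last occurrence in the window: #14 on 15 September 2045.
Occurrences #4 through #14: 11 in total.

11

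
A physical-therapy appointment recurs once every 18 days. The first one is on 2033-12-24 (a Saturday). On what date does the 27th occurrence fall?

2035-04-06

The 27th occurrence is 26 intervals after the first: 26 × 18 = 468 days after 2033-12-24.
December has 31 days — 7 days to the end of December leaves 461.
2034 has 365 days (96 left).
January has 31 days (65 left).
February has 28 days (37 left).
March has 31 days (6 left).
6 days into April → 2035-04-06.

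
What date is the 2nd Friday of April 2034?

April 2034 begins on a Saturday, so the first Friday is April 7 (6 days later).
The 2nd Friday is 1 weeks later: 7 + 7 = 14.

April 14, 2034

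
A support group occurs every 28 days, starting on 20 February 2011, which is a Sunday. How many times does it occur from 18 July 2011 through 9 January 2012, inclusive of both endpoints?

6

Occurrences land 28·i days after 20 February 2011 for i = 0, 1, 2, …
18 July 2011 is 148 days after the start; 148 ÷ 28 = 5 remainder 8; since the remainder is 8, round up to i = 6. First occurrence in the window: #7 on 7 August 2011 (6×28 = 168 days in).
9 January 2012 is 323 days after the start; 323 ÷ 28 = 11 remainder 15. Last occurrence in the window: #12 on 25 December 2011.
Occurrences #7 through #12: 6 in total.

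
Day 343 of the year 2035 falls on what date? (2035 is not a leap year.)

January has 31 days (343 − 31 = 312 remain).
February has 28 days (312 − 28 = 284 remain).
March has 31 days (284 − 31 = 253 remain).
April has 30 days (253 − 30 = 223 remain).
May has 31 days (223 − 31 = 192 remain).
June has 30 days (192 − 30 = 162 remain).
July has 31 days (162 − 31 = 131 remain).
August has 31 days (131 − 31 = 100 remain).
September has 30 days (100 − 30 = 70 remain).
October has 31 days (70 − 31 = 39 remain).
November has 30 days (39 − 30 = 9 remain).
9 into December → December 9.

December 9, 2035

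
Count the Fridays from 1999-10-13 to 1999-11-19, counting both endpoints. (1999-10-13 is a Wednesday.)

6

1999-10-13 is a Wednesday; the first Friday on or after it is 1999-10-15 (2 days later).
From 1999-10-15 to 1999-11-19: 16 + 19 = 35 days (rest of October, November).
35 ÷ 7 = 5 full weeks with remainder 0, so 5 more Fridays after the first → 6.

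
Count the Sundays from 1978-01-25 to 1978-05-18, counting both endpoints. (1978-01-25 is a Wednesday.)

1978-01-25 is a Wednesday; the first Sunday on or after it is 1978-01-29 (4 days later).
From 1978-01-29 to 1978-05-18: 2 + 28 + 31 + 30 + 18 = 109 days (rest of January, February, March, April, May).
109 ÷ 7 = 15 full weeks with remainder 4, so 15 more Sundays after the first → 16.

16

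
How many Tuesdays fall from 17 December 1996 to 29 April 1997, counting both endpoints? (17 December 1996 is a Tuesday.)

17 December 1996 is a Tuesday; the first Tuesday on or after it is 17 December 1996.
From 17 December 1996 to 29 April 1997: 14 + 31 + 28 + 31 + 29 = 133 days (rest of December, January, February, March, April).
133 ÷ 7 = 19 full weeks with remainder 0, so 19 more Tuesdays after the first → 20.

20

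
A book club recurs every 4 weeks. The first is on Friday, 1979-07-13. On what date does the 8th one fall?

The 8th occurrence is 7 intervals after the first: 7 × 28 = 196 days after 1979-07-13.
July has 31 days — 18 days to the end of July leaves 178.
August has 31 days (147 left).
September has 30 days (117 left).
October has 31 days (86 left).
November has 30 days (56 left).
December has 31 days (25 left).
25 days into January → 1980-01-25.

1980-01-25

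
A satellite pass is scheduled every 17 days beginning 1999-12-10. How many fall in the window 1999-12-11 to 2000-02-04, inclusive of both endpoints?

3

Occurrences land 17·i days after 1999-12-10 for i = 0, 1, 2, …
1999-12-11 is 1 day after the start; 1 ÷ 17 = 0 remainder 1; since the remainder is 1, round up to i = 1. First occurrence in the window: #2 on 1999-12-27 (1×17 = 17 days in).
2000-02-04 is 56 days after the start; 56 ÷ 17 = 3 remainder 5. Last occurrence in the window: #4 on 2000-01-30.
Occurrences #2 through #4: 3 in total.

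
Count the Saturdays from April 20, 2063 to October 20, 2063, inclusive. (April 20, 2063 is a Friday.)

27

April 20, 2063 is a Friday; the first Saturday on or after it is April 21, 2063 (1 day later).
From April 21, 2063 to October 20, 2063: 9 + 31 + 30 + 31 + 31 + 30 + 20 = 182 days (rest of April, May, June, July, August, September, October).
182 ÷ 7 = 26 full weeks with remainder 0, so 26 more Saturdays after the first → 27.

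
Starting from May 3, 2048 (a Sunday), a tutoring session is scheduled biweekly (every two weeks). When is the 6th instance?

July 12, 2048

The 6th occurrence is 5 intervals after the first: 5 × 14 = 70 days after May 3, 2048.
May has 31 days — 28 days to the end of May leaves 42.
June has 30 days (12 left).
12 days into July → July 12, 2048.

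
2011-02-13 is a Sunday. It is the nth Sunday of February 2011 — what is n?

Day 13 falls in week ⌈13/7⌉ of the month.
Days 1–7 hold the 1st Sunday, 8–14 the 2nd, 15–21 the 3rd, 22–28 the 4th, 29–31 the 5th.
13 is in the range for the 2nd.

2nd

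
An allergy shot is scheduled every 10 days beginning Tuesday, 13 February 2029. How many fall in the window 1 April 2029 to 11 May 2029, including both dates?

4

Occurrences land 10·i days after 13 February 2029 for i = 0, 1, 2, …
1 April 2029 is 47 days after the start; 47 ÷ 10 = 4 remainder 7; since the remainder is 7, round up to i = 5. First occurrence in the window: #6 on 4 April 2029 (5×10 = 50 days in).
11 May 2029 is 87 days after the start; 87 ÷ 10 = 8 remainder 7. Last occurrence in the window: #9 on 4 May 2029.
Occurrences #6 through #9: 4 in total.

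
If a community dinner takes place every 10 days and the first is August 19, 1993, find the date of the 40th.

September 13, 1994

The 40th occurrence is 39 intervals after the first: 39 × 10 = 390 days after August 19, 1993.
August has 31 days — 12 days to the end of August leaves 378.
September has 30 days (348 left).
October has 31 days (317 left).
November has 30 days (287 left).
December has 31 days (256 left).
January has 31 days (225 left).
February has 28 days (197 left).
March has 31 days (166 left).
April has 30 days (136 left).
May has 31 days (105 left).
June has 30 days (75 left).
July has 31 days (44 left).
August has 31 days (13 left).
13 days into September → September 13, 1994.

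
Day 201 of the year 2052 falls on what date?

19 July 2052

January has 31 days (201 − 31 = 170 remain).
February has 29 days (170 − 29 = 141 remain).
March has 31 days (141 − 31 = 110 remain).
April has 30 days (110 − 30 = 80 remain).
May has 31 days (80 − 31 = 49 remain).
June has 30 days (49 − 30 = 19 remain).
19 into July → July 19.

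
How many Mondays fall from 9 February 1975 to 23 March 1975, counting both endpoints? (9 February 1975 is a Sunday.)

6

9 February 1975 is a Sunday; the first Monday on or after it is 10 February 1975 (1 day later).
From 10 February 1975 to 23 March 1975: 18 + 23 = 41 days (rest of February, March).
41 ÷ 7 = 5 full weeks with remainder 6, so 5 more Mondays after the first → 6.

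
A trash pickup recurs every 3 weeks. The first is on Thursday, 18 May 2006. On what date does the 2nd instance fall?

The 2nd occurrence is 1 interval after the first: 1 × 21 = 21 days after 18 May 2006.
May has 31 days — 13 days to the end of May leaves 8.
8 days into June → 8 June 2006.

8 June 2006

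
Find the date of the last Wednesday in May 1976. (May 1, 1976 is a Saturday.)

26 May 1976

May 1976 begins on a Saturday, so the first Wednesday is May 5 (4 days later).
May 1976 has 31 days. Adding weeks: 5, 12, 19, 26 — the last one ≤ 31 is the 26th.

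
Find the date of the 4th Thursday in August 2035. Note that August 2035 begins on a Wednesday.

August 2035 begins on a Wednesday, so the first Thursday is August 2 (1 day later).
The 4th Thursday is 3 weeks later: 2 + 21 = 23.

2035-08-23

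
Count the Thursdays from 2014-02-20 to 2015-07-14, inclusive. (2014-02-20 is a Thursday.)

2014-02-20 is a Thursday; the first Thursday on or after it is 2014-02-20.
From 2014-02-20 to 2015-07-14: 314 + 195 = 509 days (rest of 2014, to 2015-07-14 in 2015).
509 ÷ 7 = 72 full weeks with remainder 5, so 72 more Thursdays after the first → 73.

73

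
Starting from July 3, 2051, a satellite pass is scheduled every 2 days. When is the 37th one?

September 13, 2051

The 37th occurrence is 36 intervals after the first: 36 × 2 = 72 days after July 3, 2051.
July has 31 days — 28 days to the end of July leaves 44.
August has 31 days (13 left).
13 days into September → September 13, 2051.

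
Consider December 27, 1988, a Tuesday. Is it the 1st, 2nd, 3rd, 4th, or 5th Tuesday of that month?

Day 27 falls in week ⌈27/7⌉ of the month.
Days 1–7 hold the 1st Tuesday, 8–14 the 2nd, 15–21 the 3rd, 22–28 the 4th, 29–31 the 5th.
27 is in the range for the 4th.

4th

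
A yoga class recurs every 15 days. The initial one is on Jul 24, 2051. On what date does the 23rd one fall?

The 23rd occurrence is 22 intervals after the first: 22 × 15 = 330 days after Jul 24, 2051.
Jul has 31 days — 7 days to the end of Jul leaves 323.
Aug has 31 days (292 left).
Sep has 30 days (262 left).
Oct has 31 days (231 left).
Nov has 30 days (201 left).
Dec has 31 days (170 left).
Jan has 31 days (139 left).
Feb has 29 days (110 left).
Mar has 31 days (79 left).
Apr has 30 days (49 left).
May has 31 days (18 left).
18 days into Jun → Jun 18, 2052.

Jun 18, 2052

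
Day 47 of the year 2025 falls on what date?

Feb 16, 2025

Jan has 31 days (47 − 31 = 16 remain).
16 into Feb → Feb 16.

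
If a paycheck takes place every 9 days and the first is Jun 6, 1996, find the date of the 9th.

The 9th occurrence is 8 intervals after the first: 8 × 9 = 72 days after Jun 6, 1996.
Jun has 30 days — 24 days to the end of Jun leaves 48.
Jul has 31 days (17 left).
17 days into Aug → Aug 17, 1996.

Aug 17, 1996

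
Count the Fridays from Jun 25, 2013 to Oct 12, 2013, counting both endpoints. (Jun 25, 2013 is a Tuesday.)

Jun 25, 2013 is a Tuesday; the first Friday on or after it is Jun 28, 2013 (3 days later).
From Jun 28, 2013 to Oct 12, 2013: 2 + 31 + 31 + 30 + 12 = 106 days (rest of Jun, Jul, Aug, Sep, Oct).
106 ÷ 7 = 15 full weeks with remainder 1, so 15 more Fridays after the first → 16.

16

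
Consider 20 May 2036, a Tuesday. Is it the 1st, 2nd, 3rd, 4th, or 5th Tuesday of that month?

Day 20 falls in week ⌈20/7⌉ of the month.
Days 1–7 hold the 1st Tuesday, 8–14 the 2nd, 15–21 the 3rd, 22–28 the 4th, 29–31 the 5th.
20 is in the range for the 3rd.

3rd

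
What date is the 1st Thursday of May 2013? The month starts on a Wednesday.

May 2013 begins on a Wednesday, so the first Thursday is May 2 (1 day later).

2 May 2013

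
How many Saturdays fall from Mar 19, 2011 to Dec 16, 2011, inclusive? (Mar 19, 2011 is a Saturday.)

Mar 19, 2011 is a Saturday; the first Saturday on or after it is Mar 19, 2011.
From Mar 19, 2011 to Dec 16, 2011: 12 + 30 + 31 + 30 + 31 + 31 + 30 + 31 + 30 + 16 = 272 days (rest of Mar, Apr, May, Jun, Jul, Aug, Sep, Oct, Nov, Dec).
272 ÷ 7 = 38 full weeks with remainder 6, so 38 more Saturdays after the first → 39.

39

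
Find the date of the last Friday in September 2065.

September 2065 begins on a Tuesday, so the first Friday is September 4 (3 days later).
September 2065 has 30 days. Adding weeks: 4, 11, 18, 25 — the last one ≤ 30 is the 25th.

2065-09-25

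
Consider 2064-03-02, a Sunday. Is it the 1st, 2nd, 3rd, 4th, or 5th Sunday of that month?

1st

Day 2 falls in week ⌈2/7⌉ of the month.
Days 1–7 hold the 1st Sunday, 8–14 the 2nd, 15–21 the 3rd, 22–28 the 4th, 29–31 the 5th.
2 is in the range for the 1st.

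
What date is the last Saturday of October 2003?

2003-10-25

The first Saturday of October 2003 is October 4.
October 2003 has 31 days. Adding weeks: 4, 11, 18, 25 — the last one ≤ 31 is the 25th.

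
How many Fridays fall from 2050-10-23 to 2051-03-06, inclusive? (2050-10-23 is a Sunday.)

19

2050-10-23 is a Sunday; the first Friday on or after it is 2050-10-28 (5 days later).
From 2050-10-28 to 2051-03-06: 3 + 30 + 31 + 31 + 28 + 6 = 129 days (rest of October, November, December, January, February, March).
129 ÷ 7 = 18 full weeks with remainder 3, so 18 more Fridays after the first → 19.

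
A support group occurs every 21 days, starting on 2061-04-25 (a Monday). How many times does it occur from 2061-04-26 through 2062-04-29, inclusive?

17

Occurrences land 21·i days after 2061-04-25 for i = 0, 1, 2, …
2061-04-26 is 1 day after the start; 1 ÷ 21 = 0 remainder 1; since the remainder is 1, round up to i = 1. First occurrence in the window: #2 on 2061-05-16 (1×21 = 21 days in).
2062-04-29 is 369 days after the start; 369 ÷ 21 = 17 remainder 12. Last occurrence in the window: #18 on 2062-04-17.
Occurrences #2 through #18: 17 in total.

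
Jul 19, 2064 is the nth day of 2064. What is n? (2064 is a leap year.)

201

Days in months before Jul: 31 + 29 + 31 + 30 + 31 + 30 = 182.
Plus 19 days into Jul → day 201.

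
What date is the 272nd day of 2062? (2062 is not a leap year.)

January has 31 days (272 − 31 = 241 remain).
February has 28 days (241 − 28 = 213 remain).
March has 31 days (213 − 31 = 182 remain).
April has 30 days (182 − 30 = 152 remain).
May has 31 days (152 − 31 = 121 remain).
June has 30 days (121 − 30 = 91 remain).
July has 31 days (91 − 31 = 60 remain).
August has 31 days (60 − 31 = 29 remain).
29 into September → September 29.

2062-09-29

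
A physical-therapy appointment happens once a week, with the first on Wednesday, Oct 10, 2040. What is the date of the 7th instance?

Nov 21, 2040

The 7th occurrence is 6 intervals after the first: 6 × 7 = 42 days after Oct 10, 2040.
Oct has 31 days — 21 days to the end of Oct leaves 21.
21 days into Nov → Nov 21, 2040.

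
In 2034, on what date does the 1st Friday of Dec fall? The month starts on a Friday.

Dec 2034 begins on a Friday, so the first Friday is Dec 1.

Dec 1, 2034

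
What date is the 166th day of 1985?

15 June 1985

January has 31 days (166 − 31 = 135 remain).
February has 28 days (135 − 28 = 107 remain).
March has 31 days (107 − 31 = 76 remain).
April has 30 days (76 − 30 = 46 remain).
May has 31 days (46 − 31 = 15 remain).
15 into June → June 15.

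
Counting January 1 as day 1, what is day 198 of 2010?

Jul 17, 2010

Jan has 31 days (198 − 31 = 167 remain).
Feb has 28 days (167 − 28 = 139 remain).
Mar has 31 days (139 − 31 = 108 remain).
Apr has 30 days (108 − 30 = 78 remain).
May has 31 days (78 − 31 = 47 remain).
Jun has 30 days (47 − 30 = 17 remain).
17 into Jul → Jul 17.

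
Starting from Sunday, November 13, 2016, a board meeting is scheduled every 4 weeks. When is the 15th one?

The 15th occurrence is 14 intervals after the first: 14 × 28 = 392 days after November 13, 2016.
November has 30 days — 17 days to the end of November leaves 375.
December has 31 days (344 left).
January has 31 days (313 left).
February has 28 days (285 left).
March has 31 days (254 left).
April has 30 days (224 left).
May has 31 days (193 left).
June has 30 days (163 left).
July has 31 days (132 left).
August has 31 days (101 left).
September has 30 days (71 left).
October has 31 days (40 left).
November has 30 days (10 left).
10 days into December → December 10, 2017.

December 10, 2017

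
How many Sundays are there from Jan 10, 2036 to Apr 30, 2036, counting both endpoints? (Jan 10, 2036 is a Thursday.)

16

Jan 10, 2036 is a Thursday; the first Sunday on or after it is Jan 13, 2036 (3 days later).
From Jan 13, 2036 to Apr 30, 2036: 18 + 29 + 31 + 30 = 108 days (rest of Jan, Feb, Mar, Apr).
108 ÷ 7 = 15 full weeks with remainder 3, so 15 more Sundays after the first → 16.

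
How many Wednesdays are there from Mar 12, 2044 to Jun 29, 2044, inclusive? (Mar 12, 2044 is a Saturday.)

Mar 12, 2044 is a Saturday; the first Wednesday on or after it is Mar 16, 2044 (4 days later).
From Mar 16, 2044 to Jun 29, 2044: 15 + 30 + 31 + 29 = 105 days (rest of Mar, Apr, May, Jun).
105 ÷ 7 = 15 full weeks with remainder 0, so 15 more Wednesdays after the first → 16.

16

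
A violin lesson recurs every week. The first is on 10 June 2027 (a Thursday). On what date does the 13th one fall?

The 13th occurrence is 12 intervals after the first: 12 × 7 = 84 days after 10 June 2027.
June has 30 days — 20 days to the end of June leaves 64.
July has 31 days (33 left).
August has 31 days (2 left).
2 days into September → 2 September 2027.

2 September 2027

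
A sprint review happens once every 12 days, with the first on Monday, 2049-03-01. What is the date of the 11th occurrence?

2049-06-29

The 11th occurrence is 10 intervals after the first: 10 × 12 = 120 days after 2049-03-01.
March has 31 days — 30 days to the end of March leaves 90.
April has 30 days (60 left).
May has 31 days (29 left).
29 days into June → 2049-06-29.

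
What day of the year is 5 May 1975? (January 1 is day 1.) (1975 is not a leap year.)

125

Days in months before May: 31 + 28 + 31 + 30 = 120.
Plus 5 days into May → day 125.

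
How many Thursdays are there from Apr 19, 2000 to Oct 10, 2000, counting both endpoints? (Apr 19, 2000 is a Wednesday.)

25

Apr 19, 2000 is a Wednesday; the first Thursday on or after it is Apr 20, 2000 (1 day later).
From Apr 20, 2000 to Oct 10, 2000: 10 + 31 + 30 + 31 + 31 + 30 + 10 = 173 days (rest of Apr, May, Jun, Jul, Aug, Sep, Oct).
173 ÷ 7 = 24 full weeks with remainder 5, so 24 more Thursdays after the first → 25.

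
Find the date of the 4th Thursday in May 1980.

May 1980 begins on a Thursday, so the first Thursday is May 1.
The 4th Thursday is 3 weeks later: 1 + 21 = 22.

May 22, 1980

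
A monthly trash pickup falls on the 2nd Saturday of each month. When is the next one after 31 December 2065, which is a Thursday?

December 2065 starts on a Tuesday; its first Saturday is the 5th, so the 2nd Saturday is the 12th — 12 December 2065.
That is not after 31 December 2065, so look at January 2066.
January 2066 starts on a Friday; its first Saturday is the 2nd, so the 2nd Saturday is the 9th — 9 January 2066.

9 January 2066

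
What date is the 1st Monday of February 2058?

2058-02-04

The first Monday of February 2058 is February 4.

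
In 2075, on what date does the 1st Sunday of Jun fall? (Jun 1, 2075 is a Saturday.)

Jun 2, 2075

Jun 2075 begins on a Saturday, so the first Sunday is Jun 2 (1 day later).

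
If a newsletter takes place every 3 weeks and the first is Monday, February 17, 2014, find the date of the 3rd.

The 3rd occurrence is 2 intervals after the first: 2 × 21 = 42 days after February 17, 2014.
February has 28 days — 11 days to the end of February leaves 31.
31 days into March → March 31, 2014.

March 31, 2014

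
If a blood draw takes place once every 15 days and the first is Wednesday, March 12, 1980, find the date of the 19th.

December 7, 1980

The 19th occurrence is 18 intervals after the first: 18 × 15 = 270 days after March 12, 1980.
March has 31 days — 19 days to the end of March leaves 251.
April has 30 days (221 left).
May has 31 days (190 left).
June has 30 days (160 left).
July has 31 days (129 left).
August has 31 days (98 left).
September has 30 days (68 left).
October has 31 days (37 left).
November has 30 days (7 left).
7 days into December → December 7, 1980.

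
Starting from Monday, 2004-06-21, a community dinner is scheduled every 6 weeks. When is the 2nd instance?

The 2nd occurrence is 1 interval after the first: 1 × 42 = 42 days after 2004-06-21.
June has 30 days — 9 days to the end of June leaves 33.
July has 31 days (2 left).
2 days into August → 2004-08-02.

2004-08-02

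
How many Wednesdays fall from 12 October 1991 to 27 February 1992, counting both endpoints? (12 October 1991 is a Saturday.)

12 October 1991 is a Saturday; the first Wednesday on or after it is 16 October 1991 (4 days later).
From 16 October 1991 to 27 February 1992: 15 + 30 + 31 + 31 + 27 = 134 days (rest of October, November, December, January, February).
134 ÷ 7 = 19 full weeks with remainder 1, so 19 more Wednesdays after the first → 20.

20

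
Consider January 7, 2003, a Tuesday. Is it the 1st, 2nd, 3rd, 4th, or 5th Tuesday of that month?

Day 7 falls in week ⌈7/7⌉ of the month.
Days 1–7 hold the 1st Tuesday, 8–14 the 2nd, 15–21 the 3rd, 22–28 the 4th, 29–31 the 5th.
7 is in the range for the 1st.

1st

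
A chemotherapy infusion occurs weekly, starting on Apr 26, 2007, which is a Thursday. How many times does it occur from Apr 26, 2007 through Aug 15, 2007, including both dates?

Occurrences land 7·i days after Apr 26, 2007 for i = 0, 1, 2, …
The window opens on the start date, so the first occurrence inside is #1 on Apr 26, 2007.
Aug 15, 2007 is 111 days after the start; 111 ÷ 7 = 15 remainder 6. Last occurrence in the window: #16 on Aug 9, 2007.
Occurrences #1 through #16: 16 in total.

16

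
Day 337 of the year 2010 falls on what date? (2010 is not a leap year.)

Dec 3, 2010

Jan has 31 days (337 − 31 = 306 remain).
Feb has 28 days (306 − 28 = 278 remain).
Mar has 31 days (278 − 31 = 247 remain).
Apr has 30 days (247 − 30 = 217 remain).
May has 31 days (217 − 31 = 186 remain).
Jun has 30 days (186 − 30 = 156 remain).
Jul has 31 days (156 − 31 = 125 remain).
Aug has 31 days (125 − 31 = 94 remain).
Sep has 30 days (94 − 30 = 64 remain).
Oct has 31 days (64 − 31 = 33 remain).
Nov has 30 days (33 − 30 = 3 remain).
3 into Dec → Dec 3.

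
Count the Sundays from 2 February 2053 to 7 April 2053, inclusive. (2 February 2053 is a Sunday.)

10

2 February 2053 is a Sunday; the first Sunday on or after it is 2 February 2053.
From 2 February 2053 to 7 April 2053: 26 + 31 + 7 = 64 days (rest of February, March, April).
64 ÷ 7 = 9 full weeks with remainder 1, so 9 more Sundays after the first → 10.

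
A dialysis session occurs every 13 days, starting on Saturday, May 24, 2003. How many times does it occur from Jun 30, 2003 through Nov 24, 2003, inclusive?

12

Occurrences land 13·i days after May 24, 2003 for i = 0, 1, 2, …
Jun 30, 2003 is 37 days after the start; 37 ÷ 13 = 2 remainder 11; since the remainder is 11, round up to i = 3. First occurrence in the window: #4 on Jul 2, 2003 (3×13 = 39 days in).
Nov 24, 2003 is 184 days after the start; 184 ÷ 13 = 14 remainder 2. Last occurrence in the window: #15 on Nov 22, 2003.
Occurrences #4 through #15: 12 in total.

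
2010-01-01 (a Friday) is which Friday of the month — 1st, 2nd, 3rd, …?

1st

Day 1 falls in week ⌈1/7⌉ of the month.
Days 1–7 hold the 1st Friday, 8–14 the 2nd, 15–21 the 3rd, 22–28 the 4th, 29–31 the 5th.
1 is in the range for the 1st.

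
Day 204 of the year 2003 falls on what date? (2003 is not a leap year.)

2003-07-23

January has 31 days (204 − 31 = 173 remain).
February has 28 days (173 − 28 = 145 remain).
March has 31 days (145 − 31 = 114 remain).
April has 30 days (114 − 30 = 84 remain).
May has 31 days (84 − 31 = 53 remain).
June has 30 days (53 − 30 = 23 remain).
23 into July → July 23.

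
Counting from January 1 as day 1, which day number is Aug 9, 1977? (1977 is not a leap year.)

221

Days in months before Aug: 31 + 28 + 31 + 30 + 31 + 30 + 31 = 212.
Plus 9 days into Aug → day 221.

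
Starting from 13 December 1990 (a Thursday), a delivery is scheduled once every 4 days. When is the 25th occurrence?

19 March 1991

The 25th occurrence is 24 intervals after the first: 24 × 4 = 96 days after 13 December 1990.
December has 31 days — 18 days to the end of December leaves 78.
January has 31 days (47 left).
February has 28 days (19 left).
19 days into March → 19 March 1991.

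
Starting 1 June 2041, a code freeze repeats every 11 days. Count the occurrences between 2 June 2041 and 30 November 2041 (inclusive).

Occurrences land 11·i days after 1 June 2041 for i = 0, 1, 2, …
2 June 2041 is 1 day after the start; 1 ÷ 11 = 0 remainder 1; since the remainder is 1, round up to i = 1. First occurrence in the window: #2 on 12 June 2041 (1×11 = 11 days in).
30 November 2041 is 182 days after the start; 182 ÷ 11 = 16 remainder 6. Last occurrence in the window: #17 on 24 November 2041.
Occurrences #2 through #17: 16 in total.

16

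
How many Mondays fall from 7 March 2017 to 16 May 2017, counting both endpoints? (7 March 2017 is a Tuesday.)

10

7 March 2017 is a Tuesday; the first Monday on or after it is 13 March 2017 (6 days later).
From 13 March 2017 to 16 May 2017: 18 + 30 + 16 = 64 days (rest of March, April, May).
64 ÷ 7 = 9 full weeks with remainder 1, so 9 more Mondays after the first → 10.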